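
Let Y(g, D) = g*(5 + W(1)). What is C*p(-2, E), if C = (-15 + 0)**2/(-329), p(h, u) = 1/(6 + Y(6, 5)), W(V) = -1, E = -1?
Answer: -15/658 ≈ -0.022796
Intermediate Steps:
Y(g, D) = 4*g (Y(g, D) = g*(5 - 1) = g*4 = 4*g)
p(h, u) = 1/30 (p(h, u) = 1/(6 + 4*6) = 1/(6 + 24) = 1/30)
C = -225/329 (C = (-15)**2*(-1/329) = 225*(-1/329) = -225/329 ≈ -0.68389)
C*p(-2, E) = -225/329*1/30 = -15/658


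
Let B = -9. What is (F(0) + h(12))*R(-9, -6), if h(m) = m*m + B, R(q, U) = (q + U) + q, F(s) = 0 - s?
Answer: -3240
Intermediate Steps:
F(s) = -s
R(q, U) = U + 2*q (R(q, U) = (U + q) + q = U + 2*q)
h(m) = -9 + m**2 (h(m) = m*m - 9 = m**2 - 9 = -9 + m**2)
(F(0) + h(12))*R(-9, -6) = (-1*0 + (-9 + 12**2))*(-6 + 2*(-9)) = (0 + (-9 + 144))*(-6 - 18) = (0 + 135)*(-24) = 135*(-24) = -3240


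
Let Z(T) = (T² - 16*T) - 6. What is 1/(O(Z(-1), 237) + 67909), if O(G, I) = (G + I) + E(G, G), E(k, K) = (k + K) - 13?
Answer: 1/68166 ≈ 1.4670e-5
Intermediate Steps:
E(k, K) = -13 + K + k (E(k, K) = (K + k) - 13 = -13 + K + k)
Z(T) = -6 + T² - 16*T
O(G, I) = -13 + I + 3*G (O(G, I) = (G + I) + (-13 + G + G) = (G + I) + (-13 + 2*G) = -13 + I + 3*G)
1/(O(Z(-1), 237) + 67909) = 1/((-13 + 237 + 3*(-6 + (-1)² - 16*(-1))) + 67909) = 1/((-13 + 237 + 3*(-6 + 1 + 16)) + 67909) = 1/((-13 + 237 + 3*11) + 67909) = 1/((-13 + 237 + 33) + 67909) = 1/(257 + 67909) = 1/68166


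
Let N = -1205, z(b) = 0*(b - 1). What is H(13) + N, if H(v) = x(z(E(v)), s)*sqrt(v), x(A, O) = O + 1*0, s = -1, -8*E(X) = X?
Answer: -1205 - sqrt(13) ≈ -1208.6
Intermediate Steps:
E(X) = -X/8
z(b) = 0 (z(b) = 0*(-1 + b) = 0)
x(A, O) = O (x(A, O) = O + 0 = O)
H(v) = -sqrt(v)
H(13) + N = -sqrt(13) - 1205 = -1205 - sqrt(13)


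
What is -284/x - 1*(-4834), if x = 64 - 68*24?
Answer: 1894999/392 ≈ 4834.2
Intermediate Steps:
x = -1568 (x = 64 - 1632 = -1568)
-284/x - 1*(-4834) = -284/(-1568) - 1*(-4834) = -284*(-1/1568) + 4834 = 71/392 + 4834 = 1894999/392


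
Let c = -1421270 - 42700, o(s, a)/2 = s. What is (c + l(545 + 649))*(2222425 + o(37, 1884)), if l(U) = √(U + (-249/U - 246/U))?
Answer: -3253671861030 + 6667497*√21007634/398 ≈ -3.2536e+12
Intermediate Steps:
o(s, a) = 2*s
l(U) = √(U - 495/U)
c = -1463970
(c + l(545 + 649))*(2222425 + o(37, 1884)) = (-1463970 + √((545 + 649) - 495/(545 + 649)))*(2222425 + 2*37) = (-1463970 + √(1194 - 495/1194))*(2222425 + 74) = (-1463970 + √(1194 - 495*1/1194))*2222499 = (-1463970 + √(1194 - 165/398))*2222499 = (-1463970 + √(475047/398))*2222499 = (-1463970 + 3*√21007634/398)*2222499 = -3253671861030 + 6667497*√21007634/398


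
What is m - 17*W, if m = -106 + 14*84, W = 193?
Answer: -2211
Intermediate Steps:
m = 1070 (m = -106 + 1176 = 1070)
m - 17*W = 1070 - 17*193 = 1070 - 1*3281 = 1070 - 3281 = -2211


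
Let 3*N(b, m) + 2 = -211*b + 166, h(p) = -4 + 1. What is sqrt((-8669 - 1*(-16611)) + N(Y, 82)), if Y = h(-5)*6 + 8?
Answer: 10*sqrt(87) ≈ 93.274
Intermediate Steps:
h(p) = -3
Y = -10 (Y = -3*6 + 8 = -18 + 8 = -10)
N(b, m) = 164/3 - 211*b/3 (N(b, m) = -2/3 + (-211*b + 166)/3 = -2/3 + (166 - 211*b)/3 = -2/3 + (166/3 - 211*b/3) = 164/3 - 211*b/3)
sqrt((-8669 - 1*(-16611)) + N(Y, 82)) = sqrt((-8669 - 1*(-16611)) + (164/3 - 211/3*(-10))) = sqrt((-8669 + 16611) + (164/3 + 2110/3)) = sqrt(7942 + 758) = sqrt(8700) = 10*sqrt(87)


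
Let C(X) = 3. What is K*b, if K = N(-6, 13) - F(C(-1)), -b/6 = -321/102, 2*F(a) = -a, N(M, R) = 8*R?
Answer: 67731/34 ≈ 1992.1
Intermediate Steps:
F(a) = -a/2 (F(a) = (-a)/2 = -a/2)
b = 321/17 (b = -(-1926)/102 = -6*(-107/34) = 321/17 ≈ 18.882)
K = 211/2 (K = 8*13 - (-1)*3/2 = 104 - 1*(-3/2) = 104 + 3/2 = 211/2 ≈ 105.50)
K*b = (211/2)*(321/17) = 67731/34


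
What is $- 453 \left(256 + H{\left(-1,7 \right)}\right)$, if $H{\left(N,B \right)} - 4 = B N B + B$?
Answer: $-98754$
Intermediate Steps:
$H{\left(N,B \right)} = 4 + B + N B^{2}$ ($H{\left(N,B \right)} = 4 + \left(B N B + B\right) = 4 + \left(N B^{2} + B\right) = 4 + \left(B + N B^{2}\right) = 4 + B + N B^{2}$)
$- 453 \left(256 + H{\left(-1,7 \right)}\right) = - 453 \left(256 + \left(4 + 7 - 7^{2}\right)\right) = - 453 \left(256 + \left(4 + 7 - 49\right)\right) = - 453 \left(256 - 38\right) = \left(-453\right) 218 = -98754$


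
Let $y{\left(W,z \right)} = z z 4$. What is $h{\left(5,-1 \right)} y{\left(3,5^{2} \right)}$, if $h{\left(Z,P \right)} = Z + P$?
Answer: $10000$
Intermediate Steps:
$y{\left(W,z \right)} = 4 z^{2}$ ($y{\left(W,z \right)} = z^{2} \cdot 4 = 4 z^{2}$)
$h{\left(Z,P \right)} = P + Z$
$h{\left(5,-1 \right)} y{\left(3,5^{2} \right)} = \left(-1 + 5\right) 4 \left(5^{2}\right)^{2} = 4 \cdot 4 \cdot 25^{2} = 4 \cdot 4 \cdot 625 = 4 \cdot 2500 = 10000$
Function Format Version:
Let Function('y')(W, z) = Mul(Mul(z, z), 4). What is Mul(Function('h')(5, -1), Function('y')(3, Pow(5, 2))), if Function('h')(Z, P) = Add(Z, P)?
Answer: 10000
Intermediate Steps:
Function('y')(W, z) = Mul(4, Pow(z, 2)) (Function('y')(W, z) = Mul(Pow(z, 2), 4) = Mul(4, Pow(z, 2)))
Function('h')(Z, P) = Add(P, Z)
Mul(Function('h')(5, -1), Function('y')(3, Pow(5, 2))) = Mul(Add(-1, 5), Mul(4, Pow(Pow(5, 2), 2))) = Mul(4, Mul(4, Pow(25, 2))) = Mul(4, Mul(4, 625)) = Mul(4, 2500) = 10000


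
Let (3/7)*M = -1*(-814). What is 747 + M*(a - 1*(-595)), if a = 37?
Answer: 3603377/3 ≈ 1.2011e+6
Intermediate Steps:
M = 5698/3 (M = 7*(-1*(-814))/3 = (7/3)*814 = 5698/3 ≈ 1899.3)
747 + M*(a - 1*(-595)) = 747 + 5698*(37 - 1*(-595))/3 = 747 + 5698*(37 + 595)/3 = 747 + (5698/3)*632 = 747 + 3601136/3 = 3603377/3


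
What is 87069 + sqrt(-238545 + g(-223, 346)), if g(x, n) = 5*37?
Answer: 87069 + 2*I*sqrt(59590) ≈ 87069.0 + 488.22*I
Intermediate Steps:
g(x, n) = 185
87069 + sqrt(-238545 + g(-223, 346)) = 87069 + sqrt(-238545 + 185) = 87069 + sqrt(-238360) = 87069 + 2*I*sqrt(59590)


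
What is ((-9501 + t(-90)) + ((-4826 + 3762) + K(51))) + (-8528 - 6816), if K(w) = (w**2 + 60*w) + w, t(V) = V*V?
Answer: -12097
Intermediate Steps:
t(V) = V**2
K(w) = w**2 + 61*w
((-9501 + t(-90)) + ((-4826 + 3762) + K(51))) + (-8528 - 6816) = ((-9501 + (-90)**2) + ((-4826 + 3762) + 51*(61 + 51))) + (-8528 - 6816) = ((-9501 + 8100) + (-1064 + 51*112)) - 15344 = (-1401 + (-1064 + 5712)) - 15344 = (-1401 + 4648) - 15344 = 3247 - 15344 = -12097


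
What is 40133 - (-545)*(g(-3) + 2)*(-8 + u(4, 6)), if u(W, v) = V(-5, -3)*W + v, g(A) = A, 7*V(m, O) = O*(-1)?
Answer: 282021/7 ≈ 40289.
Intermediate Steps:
V(m, O) = -O/7 (V(m, O) = (O*(-1))/7 = (-O)/7 = -O/7)
u(W, v) = v + 3*W/7 (u(W, v) = (-1/7*(-3))*W + v = 3*W/7 + v = v + 3*W/7)
40133 - (-545)*(g(-3) + 2)*(-8 + u(4, 6)) = 40133 - (-545)*(-3 + 2)*(-8 + (6 + (3/7)*4)) = 40133 - (-545)*(-(-8 + (6 + 12/7))) = 40133 - (-545)*(-(-8 + 54/7)) = 40133 - (-545)*(-1*(-2/7)) = 40133 - (-545)*2/7 = 40133 - 1*(-1090/7) = 40133 + 1090/7 = 282021/7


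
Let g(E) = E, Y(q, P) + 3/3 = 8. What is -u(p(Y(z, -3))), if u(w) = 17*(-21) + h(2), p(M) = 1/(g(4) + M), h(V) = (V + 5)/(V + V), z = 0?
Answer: 1421/4 ≈ 355.25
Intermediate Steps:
Y(q, P) = 7 (Y(q, P) = -1 + 8 = 7)
h(V) = (5 + V)/(2*V) (h(V) = (5 + V)/((2*V)) = (5 + V)*(1/(2*V)) = (5 + V)/(2*V))
p(M) = 1/(4 + M)
u(w) = -1421/4 (u(w) = 17*(-21) + (1/2)*(5 + 2)/2 = -357 + (1/2)*(1/2)*7 = -357 + 7/4 = -1421/4)
-u(p(Y(z, -3))) = -1*(-1421/4) = 1421/4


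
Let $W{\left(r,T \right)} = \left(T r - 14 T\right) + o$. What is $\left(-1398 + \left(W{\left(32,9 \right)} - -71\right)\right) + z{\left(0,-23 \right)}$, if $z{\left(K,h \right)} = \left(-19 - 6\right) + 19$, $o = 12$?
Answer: $-1159$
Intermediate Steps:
$W{\left(r,T \right)} = 12 - 14 T + T r$ ($W{\left(r,T \right)} = \left(T r - 14 T\right) + 12 = \left(- 14 T + T r\right) + 12 = 12 - 14 T + T r$)
$z{\left(K,h \right)} = -6$ ($z{\left(K,h \right)} = -25 + 19 = -6$)
$\left(-1398 + \left(W{\left(32,9 \right)} - -71\right)\right) + z{\left(0,-23 \right)} = \left(-1398 + \left(\left(12 - 126 + 9 \cdot 32\right) - -71\right)\right) - 6 = \left(-1398 + \left(\left(12 - 126 + 288\right) + 71\right)\right) - 6 = \left(-1398 + \left(174 + 71\right)\right) - 6 = \left(-1398 + 245\right) - 6 = -1153 - 6 = -1159$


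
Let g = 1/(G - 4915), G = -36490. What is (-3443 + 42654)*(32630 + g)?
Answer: 52975831337439/41405 ≈ 1.2795e+9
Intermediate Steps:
g = -1/41405 (g = 1/(-36490 - 4915) = 1/(-41405) = -1/41405 ≈ -2.4152e-5)
(-3443 + 42654)*(32630 + g) = (-3443 + 42654)*(32630 - 1/41405) = 39211*(1351045149/41405) = 52975831337439/41405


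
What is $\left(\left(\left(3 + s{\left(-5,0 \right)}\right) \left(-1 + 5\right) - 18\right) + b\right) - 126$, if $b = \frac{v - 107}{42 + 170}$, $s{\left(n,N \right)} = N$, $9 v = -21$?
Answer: $- \frac{21070}{159} \approx -132.52$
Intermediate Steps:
$v = - \frac{7}{3}$ ($v = \frac{1}{9} \left(-21\right) = - \frac{7}{3} \approx -2.3333$)
$b = - \frac{82}{159}$ ($b = \frac{- \frac{7}{3} - 107}{42 + 170} = - \frac{328}{3 \cdot 212} = \left(- \frac{328}{3}\right) \frac{1}{212} = - \frac{82}{159} \approx -0.51572$)
$\left(\left(\left(3 + s{\left(-5,0 \right)}\right) \left(-1 + 5\right) - 18\right) + b\right) - 126 = \left(\left(\left(3 + 0\right) \left(-1 + 5\right) - 18\right) - \frac{82}{159}\right) - 126 = \left(\left(3 \cdot 4 - 18\right) - \frac{82}{159}\right) - 126 = \left(\left(12 - 18\right) - \frac{82}{159}\right) - 126 = \left(-6 - \frac{82}{159}\right) - 126 = - \frac{1036}{159} - 126 = - \frac{21070}{159}$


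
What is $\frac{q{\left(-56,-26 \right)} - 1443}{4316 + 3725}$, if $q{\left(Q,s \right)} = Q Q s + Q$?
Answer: $- \frac{83035}{8041} \approx -10.326$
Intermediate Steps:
$q{\left(Q,s \right)} = Q + s Q^{2}$ ($q{\left(Q,s \right)} = Q^{2} s + Q = s Q^{2} + Q = Q + s Q^{2}$)
$\frac{q{\left(-56,-26 \right)} - 1443}{4316 + 3725} = \frac{- 56 \left(1 - -1456\right) - 1443}{4316 + 3725} = \frac{- 56 \left(1 + 1456\right) + \left(-1652 + 209\right)}{8041} = \left(\left(-56\right) 1457 - 1443\right) \frac{1}{8041} = \left(-81592 - 1443\right) \frac{1}{8041} = \left(-83035\right) \frac{1}{8041} = - \frac{83035}{8041}$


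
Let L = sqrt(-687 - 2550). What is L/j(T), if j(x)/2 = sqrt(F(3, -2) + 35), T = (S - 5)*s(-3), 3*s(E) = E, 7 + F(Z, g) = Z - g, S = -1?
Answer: I*sqrt(11869)/22 ≈ 4.952*I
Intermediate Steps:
F(Z, g) = -7 + Z - g (F(Z, g) = -7 + (Z - g) = -7 + Z - g)
s(E) = E/3
L = I*sqrt(3237) (L = sqrt(-3237) = I*sqrt(3237) ≈ 56.895*I)
T = 6 (T = (-1 - 5)*((1/3)*(-3)) = -6*(-1) = 6)
j(x) = 2*sqrt(33) (j(x) = 2*sqrt((-7 + 3 - 1*(-2)) + 35) = 2*sqrt((-7 + 3 + 2) + 35) = 2*sqrt(-2 + 35) = 2*sqrt(33))
L/j(T) = (I*sqrt(3237))/((2*sqrt(33))) = (I*sqrt(3237))*(sqrt(33)/66) = I*sqrt(11869)/22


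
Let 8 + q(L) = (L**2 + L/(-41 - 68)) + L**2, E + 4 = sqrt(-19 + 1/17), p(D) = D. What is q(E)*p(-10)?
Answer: 256560/1853 + 17450*I*sqrt(5474)/1853 ≈ 138.46 + 696.74*I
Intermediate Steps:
E = -4 + I*sqrt(5474)/17 (E = -4 + sqrt(-19 + 1/17) = -4 + sqrt(-322/17) = -4 + I*sqrt(5474)/17 ≈ -4.0 + 4.3521*I)
q(L) = -8 + 2*L**2 - L/109 (q(L) = -8 + ((L**2 + L/(-41 - 68)) + L**2) = -8 + ((L**2 + L/(-109)) + L**2) = -8 + ((L**2 - L/109) + L**2) = -8 + (2*L**2 - L/109) = -8 + 2*L**2 - L/109)
q(E)*p(-10) = (-8 + 2*(-4 + I*sqrt(5474)/17)**2 - (-4 + I*sqrt(5474)/17)/109)*(-10) = (-8 + 2*(-4 + I*sqrt(5474)/17)**2 + (4/109 - I*sqrt(5474)/1853))*(-10) = (-868/109 + 2*(-4 + I*sqrt(5474)/17)**2 - I*sqrt(5474)/1853)*(-10) = 8680/109 - 20*(-4 + I*sqrt(5474)/17)**2 + 10*I*sqrt(5474)/1853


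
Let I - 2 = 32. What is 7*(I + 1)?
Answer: 245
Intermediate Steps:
I = 34 (I = 2 + 32 = 34)
7*(I + 1) = 7*(34 + 1) = 7*35 = 245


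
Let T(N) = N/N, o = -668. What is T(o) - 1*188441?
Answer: -188440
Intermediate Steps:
T(N) = 1
T(o) - 1*188441 = 1 - 1*188441 = 1 - 188441 = -188440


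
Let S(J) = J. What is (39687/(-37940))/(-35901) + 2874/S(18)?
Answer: 72493147369/454027980 ≈ 159.67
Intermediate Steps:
(39687/(-37940))/(-35901) + 2874/S(18) = (39687/(-37940))/(-35901) + 2874/18 = (39687*(-1/37940))*(-1/35901) + 2874*(1/18) = -39687/37940*(-1/35901) + 479/3 = 13229/454027980 + 479/3 = 72493147369/454027980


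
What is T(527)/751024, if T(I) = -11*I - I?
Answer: -1581/187756 ≈ -0.0084205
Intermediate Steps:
T(I) = -12*I
T(527)/751024 = -12*527/751024 = -6324*1/751024 = -1581/187756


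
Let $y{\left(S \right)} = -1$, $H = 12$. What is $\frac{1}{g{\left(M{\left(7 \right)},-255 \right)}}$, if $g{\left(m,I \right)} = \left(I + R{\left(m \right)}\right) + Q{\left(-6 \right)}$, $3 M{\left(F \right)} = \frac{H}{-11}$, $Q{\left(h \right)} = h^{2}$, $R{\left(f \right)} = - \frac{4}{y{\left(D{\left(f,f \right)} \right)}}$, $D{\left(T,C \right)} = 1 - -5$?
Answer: $- \frac{1}{215} \approx -0.0046512$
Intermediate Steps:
$D{\left(T,C \right)} = 6$ ($D{\left(T,C \right)} = 1 + 5 = 6$)
$R{\left(f \right)} = 4$ ($R{\left(f \right)} = - \frac{4}{-1} = \left(-4\right) \left(-1\right) = 4$)
$M{\left(F \right)} = - \frac{4}{11}$ ($M{\left(F \right)} = \frac{12 \frac{1}{-11}}{3} = \frac{12 \left(- \frac{1}{11}\right)}{3} = \frac{1}{3} \left(- \frac{12}{11}\right) = - \frac{4}{11}$)
$g{\left(m,I \right)} = 40 + I$ ($g{\left(m,I \right)} = \left(I + 4\right) + \left(-6\right)^{2} = \left(4 + I\right) + 36 = 40 + I$)
$\frac{1}{g{\left(M{\left(7 \right)},-255 \right)}} = \frac{1}{40 - 255} = \frac{1}{-215} = - \frac{1}{215}$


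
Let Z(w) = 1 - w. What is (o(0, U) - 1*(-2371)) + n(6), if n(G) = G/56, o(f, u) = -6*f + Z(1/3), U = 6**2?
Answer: 199229/84 ≈ 2371.8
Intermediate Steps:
U = 36
o(f, u) = 2/3 - 6*f (o(f, u) = -6*f + (1 - 1/3) = -6*f + 2/3 = 2/3 - 6*f)
n(G) = G/56 (n(G) = G*(1/56) = G/56)
(o(0, U) - 1*(-2371)) + n(6) = ((2/3 - 6*0) - 1*(-2371)) + (1/56)*6 = ((2/3 + 0) + 2371) + 3/28 = (2/3 + 2371) + 3/28 = 7115/3 + 3/28 = 199229/84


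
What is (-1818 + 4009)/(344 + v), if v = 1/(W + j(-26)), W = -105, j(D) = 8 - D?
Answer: 22223/3489 ≈ 6.3694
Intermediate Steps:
v = -1/71 (v = 1/(-105 + (8 - 1*(-26))) = 1/(-105 + (8 + 26)) = 1/(-105 + 34) = 1/(-71) = -1/71 ≈ -0.014085)
(-1818 + 4009)/(344 + v) = (-1818 + 4009)/(344 - 1/71) = 2191/(24423/71) = 2191*(71/24423) = 22223/3489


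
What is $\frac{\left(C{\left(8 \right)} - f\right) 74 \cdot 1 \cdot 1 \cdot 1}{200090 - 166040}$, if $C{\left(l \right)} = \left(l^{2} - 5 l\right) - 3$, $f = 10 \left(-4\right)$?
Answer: $\frac{2257}{17025} \approx 0.13257$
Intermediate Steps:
$f = -40$
$C{\left(l \right)} = -3 + l^{2} - 5 l$
$\frac{\left(C{\left(8 \right)} - f\right) 74 \cdot 1 \cdot 1 \cdot 1}{200090 - 166040} = \frac{\left(\left(-3 + 8^{2} - 40\right) - -40\right) 74 \cdot 1 \cdot 1 \cdot 1}{200090 - 166040} = \frac{\left(\left(-3 + 64 - 40\right) + 40\right) 74 \cdot 1 \cdot 1}{34050} = \left(21 + 40\right) 74 \cdot 1 \cdot \frac{1}{34050} = 61 \cdot 74 \cdot 1 \cdot \frac{1}{34050} = 4514 \cdot 1 \cdot \frac{1}{34050} = 4514 \cdot \frac{1}{34050} = \frac{2257}{17025}$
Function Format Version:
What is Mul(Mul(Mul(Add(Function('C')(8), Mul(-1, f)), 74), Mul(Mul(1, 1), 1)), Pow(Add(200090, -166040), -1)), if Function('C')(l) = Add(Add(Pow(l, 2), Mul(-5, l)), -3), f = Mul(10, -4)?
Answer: Rational(2257, 17025) ≈ 0.13257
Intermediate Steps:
f = -40
Function('C')(l) = Add(-3, Pow(l, 2), Mul(-5, l))
Mul(Mul(Mul(Add(Function('C')(8), Mul(-1, f)), 74), Mul(Mul(1, 1), 1)), Pow(Add(200090, -166040), -1)) = Mul(Mul(Mul(Add(Add(-3, Pow(8, 2), Mul(-5, 8)), Mul(-1, -40)), 74), Mul(Mul(1, 1), 1)), Pow(Add(200090, -166040), -1)) = Mul(Mul(Mul(Add(Add(-3, 64, -40), 40), 74), Mul(1, 1)), Pow(34050, -1)) = Mul(Mul(Mul(Add(21, 40), 74), 1), Rational(1, 34050)) = Mul(Mul(Mul(61, 74), 1), Rational(1, 34050)) = Mul(Mul(4514, 1), Rational(1, 34050)) = Mul(4514, Rational(1, 34050)) = Rational(2257, 17025)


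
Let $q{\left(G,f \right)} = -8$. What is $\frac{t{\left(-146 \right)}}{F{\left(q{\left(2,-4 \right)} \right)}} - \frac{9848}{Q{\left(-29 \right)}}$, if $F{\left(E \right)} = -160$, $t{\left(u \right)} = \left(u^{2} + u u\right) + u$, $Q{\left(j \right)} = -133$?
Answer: $- \frac{2037479}{10640} \approx -191.49$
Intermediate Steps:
$t{\left(u \right)} = u + 2 u^{2}$ ($t{\left(u \right)} = \left(u^{2} + u^{2}\right) + u = 2 u^{2} + u = u + 2 u^{2}$)
$\frac{t{\left(-146 \right)}}{F{\left(q{\left(2,-4 \right)} \right)}} - \frac{9848}{Q{\left(-29 \right)}} = \frac{\left(-146\right) \left(1 + 2 \left(-146\right)\right)}{-160} - \frac{9848}{-133} = - 146 \left(1 - 292\right) \left(- \frac{1}{160}\right) - - \frac{9848}{133} = \left(-146\right) \left(-291\right) \left(- \frac{1}{160}\right) + \frac{9848}{133} = 42486 \left(- \frac{1}{160}\right) + \frac{9848}{133} = - \frac{21243}{80} + \frac{9848}{133} = - \frac{2037479}{10640}$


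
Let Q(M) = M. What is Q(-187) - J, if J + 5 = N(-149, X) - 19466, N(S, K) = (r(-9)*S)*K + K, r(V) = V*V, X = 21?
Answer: 272712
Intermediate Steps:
r(V) = V**2
N(S, K) = K + 81*K*S (N(S, K) = ((-9)**2*S)*K + K = (81*S)*K + K = 81*K*S + K = K + 81*K*S)
J = -272899 (J = -5 + (21*(1 + 81*(-149)) - 19466) = -5 + (21*(1 - 12069) - 19466) = -5 + (21*(-12068) - 19466) = -5 + (-253428 - 19466) = -5 - 272894 = -272899)
Q(-187) - J = -187 - 1*(-272899) = -187 + 272899 = 272712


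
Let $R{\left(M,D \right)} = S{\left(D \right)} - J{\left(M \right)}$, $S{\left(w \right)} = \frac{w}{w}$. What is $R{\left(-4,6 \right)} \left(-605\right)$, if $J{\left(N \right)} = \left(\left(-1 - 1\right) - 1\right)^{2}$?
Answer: $4840$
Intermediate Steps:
$S{\left(w \right)} = 1$
$J{\left(N \right)} = 9$ ($J{\left(N \right)} = \left(-2 - 1\right)^{2} = \left(-3\right)^{2} = 9$)
$R{\left(M,D \right)} = -8$ ($R{\left(M,D \right)} = 1 - 9 = -8$)
$R{\left(-4,6 \right)} \left(-605\right) = \left(-8\right) \left(-605\right) = 4840$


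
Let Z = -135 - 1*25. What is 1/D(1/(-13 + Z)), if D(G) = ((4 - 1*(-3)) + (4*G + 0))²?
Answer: 29929/1456849 ≈ 0.020544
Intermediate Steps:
Z = -160 (Z = -135 - 25 = -160)
D(G) = (7 + 4*G)² (D(G) = ((4 + 3) + 4*G)² = (7 + 4*G)²)
1/D(1/(-13 + Z)) = 1/((7 + 4/(-13 - 160))²) = 1/((7 + 4/(-173))²) = 1/((7 + 4*(-1/173))²) = 1/((7 - 4/173)²) = 1/((1207/173)²) = 1/(1456849/29929) = 29929/1456849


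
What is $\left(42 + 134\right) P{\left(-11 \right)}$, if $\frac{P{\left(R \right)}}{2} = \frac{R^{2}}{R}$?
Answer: $-3872$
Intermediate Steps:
$P{\left(R \right)} = 2 R$ ($P{\left(R \right)} = 2 \frac{R^{2}}{R} = 2 R$)
$\left(42 + 134\right) P{\left(-11 \right)} = \left(42 + 134\right) 2 \left(-11\right) = 176 \left(-22\right) = -3872$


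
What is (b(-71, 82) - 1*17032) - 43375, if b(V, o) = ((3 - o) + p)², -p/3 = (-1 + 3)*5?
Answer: -48526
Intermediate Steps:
p = -30 (p = -3*(-1 + 3)*5 = -6*5 = -3*10 = -30)
b(V, o) = (-27 - o)² (b(V, o) = ((3 - o) - 30)² = (-27 - o)²)
(b(-71, 82) - 1*17032) - 43375 = ((27 + 82)² - 1*17032) - 43375 = (109² - 17032) - 43375 = (11881 - 17032) - 43375 = -5151 - 43375 = -48526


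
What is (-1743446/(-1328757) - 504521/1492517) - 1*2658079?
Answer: -5271480169882316966/1983192411369 ≈ -2.6581e+6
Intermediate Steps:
(-1743446/(-1328757) - 504521/1492517) - 1*2658079 = (-1743446*(-1/1328757) - 504521*1/1492517) - 2658079 = (1743446/1328757 - 504521/1492517) - 2658079 = 1931736983185/1983192411369 - 2658079 = -5271480169882316966/1983192411369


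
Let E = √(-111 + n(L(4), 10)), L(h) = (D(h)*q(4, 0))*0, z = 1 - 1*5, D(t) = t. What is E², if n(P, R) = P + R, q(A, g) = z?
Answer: -101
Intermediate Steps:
z = -4 (z = 1 - 5 = -4)
q(A, g) = -4
L(h) = 0 (L(h) = (h*(-4))*0 = -4*h*0 = 0)
E = I*√101 (E = √(-111 + (0 + 10)) = √(-111 + 10) = √(-101) = I*√101 ≈ 10.05*I)
E² = (I*√101)² = -101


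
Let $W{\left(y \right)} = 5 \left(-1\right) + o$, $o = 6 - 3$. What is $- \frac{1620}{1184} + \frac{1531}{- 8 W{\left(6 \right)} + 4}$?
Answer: $\frac{111269}{1480} \approx 75.182$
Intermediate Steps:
$o = 3$
$W{\left(y \right)} = -2$ ($W{\left(y \right)} = 5 \left(-1\right) + 3 = -5 + 3 = -2$)
$- \frac{1620}{1184} + \frac{1531}{- 8 W{\left(6 \right)} + 4} = - \frac{1620}{1184} + \frac{1531}{\left(-8\right) \left(-2\right) + 4} = \left(-1620\right) \frac{1}{1184} + \frac{1531}{16 + 4} = - \frac{405}{296} + \frac{1531}{20} = \frac{111269}{1480}$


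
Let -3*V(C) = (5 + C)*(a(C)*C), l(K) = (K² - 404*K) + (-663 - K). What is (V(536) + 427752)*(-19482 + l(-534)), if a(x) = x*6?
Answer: -149402385972120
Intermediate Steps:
a(x) = 6*x
l(K) = -663 + K² - 405*K
V(C) = -2*C²*(5 + C) (V(C) = -(5 + C)*(6*C)*C/3 = -(5 + C)*6*C²/3 = -2*C²*(5 + C))
(V(536) + 427752)*(-19482 + l(-534)) = (2*536²*(-5 - 1*536) + 427752)*(-19482 + (-663 + (-534)² - 405*(-534))) = (2*287296*(-5 - 536) + 427752)*(-19482 + (-663 + 285156 + 216270)) = (2*287296*(-541) + 427752)*(-19482 + 500763) = (-310854272 + 427752)*481281 = -310426520*481281 = -149402385972120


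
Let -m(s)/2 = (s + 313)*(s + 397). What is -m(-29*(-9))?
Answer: 755384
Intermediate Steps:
m(s) = -2*(313 + s)*(397 + s) (m(s) = -2*(s + 313)*(s + 397) = -2*(313 + s)*(397 + s))
-m(-29*(-9)) = -(-248522 - (-41180)*(-9) - 2*(-29*(-9))²) = -(-248522 - 1420*261 - 2*261²) = -(-248522 - 370620 - 2*68121) = -(-248522 - 370620 - 136242) = -1*(-755384) = 755384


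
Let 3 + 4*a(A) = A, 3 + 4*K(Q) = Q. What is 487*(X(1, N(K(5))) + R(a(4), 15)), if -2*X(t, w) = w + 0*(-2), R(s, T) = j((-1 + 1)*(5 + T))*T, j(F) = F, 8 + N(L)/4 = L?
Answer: 7305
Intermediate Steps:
K(Q) = -¾ + Q/4
N(L) = -32 + 4*L
a(A) = -¾ + A/4
R(s, T) = 0 (R(s, T) = ((-1 + 1)*(5 + T))*T = (0*(5 + T))*T = 0*T = 0)
X(t, w) = -w/2 (X(t, w) = -(w + 0*(-2))/2 = -(w + 0)/2 = -w/2)
487*(X(1, N(K(5))) + R(a(4), 15)) = 487*(-(-32 + 4*(-¾ + (¼)*5))/2 + 0) = 487*(-(-32 + 4*(-¾ + 5/4))/2 + 0) = 487*(-(-32 + 4*(½))/2 + 0) = 487*(-(-32 + 2)/2 + 0) = 487*(-½*(-30) + 0) = 487*(15 + 0) = 487*15 = 7305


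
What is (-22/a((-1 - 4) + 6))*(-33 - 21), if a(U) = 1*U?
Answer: 1188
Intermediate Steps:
a(U) = U
(-22/a((-1 - 4) + 6))*(-33 - 21) = (-22/((-1 - 4) + 6))*(-33 - 21) = -22/(-5 + 6)*(-54) = -22/1*(-54) = -22*1*(-54) = -22*(-54) = 1188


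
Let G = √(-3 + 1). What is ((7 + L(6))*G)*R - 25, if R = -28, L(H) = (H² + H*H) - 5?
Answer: -25 - 2072*I*√2 ≈ -25.0 - 2930.3*I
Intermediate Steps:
L(H) = -5 + 2*H² (L(H) = (H² + H²) - 5 = 2*H² - 5 = -5 + 2*H²)
G = I*√2 (G = √(-2) = I*√2 ≈ 1.4142*I)
((7 + L(6))*G)*R - 25 = ((7 + (-5 + 2*6²))*(I*√2))*(-28) - 25 = ((7 + (-5 + 2*36))*(I*√2))*(-28) - 25 = ((7 + (-5 + 72))*(I*√2))*(-28) - 25 = ((7 + 67)*(I*√2))*(-28) - 25 = (74*(I*√2))*(-28) - 25 = (74*I*√2)*(-28) - 25 = -2072*I*√2 - 25 = -25 - 2072*I*√2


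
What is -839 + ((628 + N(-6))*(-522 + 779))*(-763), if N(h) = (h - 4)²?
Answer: -142755087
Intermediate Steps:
N(h) = (-4 + h)²
-839 + ((628 + N(-6))*(-522 + 779))*(-763) = -839 + ((628 + (-4 - 6)²)*(-522 + 779))*(-763) = -839 + ((628 + (-10)²)*257)*(-763) = -839 + ((628 + 100)*257)*(-763) = -839 + (728*257)*(-763) = -839 + 187096*(-763) = -839 - 142754248 = -142755087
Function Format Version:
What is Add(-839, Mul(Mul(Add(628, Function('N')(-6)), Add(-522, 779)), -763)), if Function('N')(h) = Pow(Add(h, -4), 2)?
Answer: -142755087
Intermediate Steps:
Function('N')(h) = Pow(Add(-4, h), 2)
Add(-839, Mul(Mul(Add(628, Function('N')(-6)), Add(-522, 779)), -763)) = Add(-839, Mul(Mul(Add(628, Pow(Add(-4, -6), 2)), Add(-522, 779)), -763)) = Add(-839, Mul(Mul(Add(628, Pow(-10, 2)), 257), -763)) = Add(-839, Mul(Mul(Add(628, 100), 257), -763)) = Add(-839, Mul(Mul(728, 257), -763)) = Add(-839, Mul(187096, -763)) = Add(-839, -142754248) = -142755087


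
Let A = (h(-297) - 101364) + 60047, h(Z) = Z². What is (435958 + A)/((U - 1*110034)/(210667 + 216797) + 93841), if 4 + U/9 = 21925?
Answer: 22933443600/4457081831 ≈ 5.1454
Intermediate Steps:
U = 197289 (U = -36 + 9*21925 = -36 + 197325 = 197289)
A = 46892 (A = ((-297)² - 101364) + 60047 = (88209 - 101364) + 60047 = -13155 + 60047 = 46892)
(435958 + A)/((U - 1*110034)/(210667 + 216797) + 93841) = (435958 + 46892)/((197289 - 1*110034)/(210667 + 216797) + 93841) = 482850/((197289 - 110034)/427464 + 93841) = 482850/(87255*(1/427464) + 93841) = 482850/(9695/47496 + 93841) = 482850/(4457081831/47496) = 482850*(47496/4457081831) = 22933443600/4457081831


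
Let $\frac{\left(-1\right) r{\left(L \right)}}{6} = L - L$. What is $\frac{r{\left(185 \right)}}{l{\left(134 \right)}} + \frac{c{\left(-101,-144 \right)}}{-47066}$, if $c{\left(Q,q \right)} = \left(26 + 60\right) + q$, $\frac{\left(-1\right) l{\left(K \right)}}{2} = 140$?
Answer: $\frac{29}{23533} \approx 0.0012323$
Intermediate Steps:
$l{\left(K \right)} = -280$ ($l{\left(K \right)} = \left(-2\right) 140 = -280$)
$c{\left(Q,q \right)} = 86 + q$
$r{\left(L \right)} = 0$ ($r{\left(L \right)} = - 6 \left(L - L\right) = \left(-6\right) 0 = 0$)
$\frac{r{\left(185 \right)}}{l{\left(134 \right)}} + \frac{c{\left(-101,-144 \right)}}{-47066} = \frac{0}{-280} + \frac{86 - 144}{-47066} = 0 \left(- \frac{1}{280}\right) - - \frac{29}{23533} = 0 + \frac{29}{23533} = \frac{29}{23533}$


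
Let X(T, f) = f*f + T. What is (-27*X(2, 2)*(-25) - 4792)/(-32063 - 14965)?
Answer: 371/23514 ≈ 0.015778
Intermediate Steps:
X(T, f) = T + f² (X(T, f) = f² + T = T + f²)
(-27*X(2, 2)*(-25) - 4792)/(-32063 - 14965) = (-27*(2 + 2²)*(-25) - 4792)/(-32063 - 14965) = (-27*(2 + 4)*(-25) - 4792)/(-47028) = (-27*6*(-25) - 4792)*(-1/47028) = (-162*(-25) - 4792)*(-1/47028) = (4050 - 4792)*(-1/47028) = -742*(-1/47028) = 371/23514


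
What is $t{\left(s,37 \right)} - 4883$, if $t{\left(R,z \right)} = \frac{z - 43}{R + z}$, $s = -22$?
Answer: $- \frac{24417}{5} \approx -4883.4$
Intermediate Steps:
$t{\left(R,z \right)} = \frac{-43 + z}{R + z}$
$t{\left(s,37 \right)} - 4883 = \frac{-43 + 37}{-22 + 37} - 4883 = \frac{1}{15} \left(-6\right) - 4883 = - \frac{2}{5} - 4883 = - \frac{24417}{5}$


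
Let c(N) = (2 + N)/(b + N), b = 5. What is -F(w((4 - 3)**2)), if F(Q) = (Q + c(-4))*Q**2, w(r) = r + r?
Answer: 0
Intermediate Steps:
c(N) = (2 + N)/(5 + N)
w(r) = 2*r
F(Q) = Q**2*(-2 + Q) (F(Q) = (Q + (2 - 4)/(5 - 4))*Q**2 = (Q - 2/1)*Q**2 = (Q + 1*(-2))*Q**2 = (Q - 2)*Q**2 = (-2 + Q)*Q**2 = Q**2*(-2 + Q))
-F(w((4 - 3)**2)) = -(2*(4 - 3)**2)**2*(-2 + 2*(4 - 3)**2) = -(2*1**2)**2*(-2 + 2*1**2) = -(2*1)**2*(-2 + 2*1) = -2**2*(-2 + 2) = -4*0 = -1*0 = 0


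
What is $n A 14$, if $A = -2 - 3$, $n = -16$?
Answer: $1120$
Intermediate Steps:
$A = -5$
$n A 14 = \left(-16\right) \left(-5\right) 14 = 80 \cdot 14 = 1120$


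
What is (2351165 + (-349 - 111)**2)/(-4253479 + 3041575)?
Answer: -854255/403968 ≈ -2.1147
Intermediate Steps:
(2351165 + (-349 - 111)**2)/(-4253479 + 3041575) = (2351165 + (-460)**2)/(-1211904) = (2351165 + 211600)*(-1/1211904) = 2562765*(-1/1211904) = -854255/403968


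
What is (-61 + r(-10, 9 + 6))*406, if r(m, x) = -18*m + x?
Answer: 54404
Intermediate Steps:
r(m, x) = x - 18*m
(-61 + r(-10, 9 + 6))*406 = (-61 + ((9 + 6) - 18*(-10)))*406 = (-61 + (15 + 180))*406 = (-61 + 195)*406 = 134*406 = 54404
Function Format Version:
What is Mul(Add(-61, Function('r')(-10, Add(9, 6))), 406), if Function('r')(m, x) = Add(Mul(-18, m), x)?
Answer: 54404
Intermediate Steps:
Function('r')(m, x) = Add(x, Mul(-18, m))
Mul(Add(-61, Function('r')(-10, Add(9, 6))), 406) = Mul(Add(-61, Add(Add(9, 6), Mul(-18, -10))), 406) = Mul(Add(-61, Add(15, 180)), 406) = Mul(Add(-61, 195), 406) = Mul(134, 406) = 54404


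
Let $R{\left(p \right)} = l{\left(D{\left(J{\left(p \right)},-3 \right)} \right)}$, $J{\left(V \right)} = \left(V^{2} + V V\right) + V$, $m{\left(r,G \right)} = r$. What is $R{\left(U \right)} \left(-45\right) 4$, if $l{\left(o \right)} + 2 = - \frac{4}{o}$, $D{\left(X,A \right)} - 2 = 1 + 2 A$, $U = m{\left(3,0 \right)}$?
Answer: $120$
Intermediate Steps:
$U = 3$
$J{\left(V \right)} = V + 2 V^{2}$ ($J{\left(V \right)} = \left(V^{2} + V^{2}\right) + V = 2 V^{2} + V = V + 2 V^{2}$)
$D{\left(X,A \right)} = 3 + 2 A$ ($D{\left(X,A \right)} = 2 + \left(1 + 2 A\right) = 3 + 2 A$)
$l{\left(o \right)} = -2 - \frac{4}{o}$
$R{\left(p \right)} = - \frac{2}{3}$ ($R{\left(p \right)} = -2 - \frac{4}{3 + 2 \left(-3\right)} = -2 - \frac{4}{3 - 6} = -2 - \frac{4}{-3} = -2 - - \frac{4}{3} = -2 + \frac{4}{3} = - \frac{2}{3}$)
$R{\left(U \right)} \left(-45\right) 4 = \left(- \frac{2}{3}\right) \left(-45\right) 4 = 30 \cdot 4 = 120$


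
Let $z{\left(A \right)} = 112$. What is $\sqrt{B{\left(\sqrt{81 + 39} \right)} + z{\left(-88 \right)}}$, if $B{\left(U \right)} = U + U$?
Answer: $2 \sqrt{28 + \sqrt{30}} \approx 11.572$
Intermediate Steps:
$B{\left(U \right)} = 2 U$
$\sqrt{B{\left(\sqrt{81 + 39} \right)} + z{\left(-88 \right)}} = \sqrt{2 \sqrt{81 + 39} + 112} = \sqrt{2 \sqrt{120} + 112} = \sqrt{2 \cdot 2 \sqrt{30} + 112} = \sqrt{4 \sqrt{30} + 112} = \sqrt{112 + 4 \sqrt{30}}$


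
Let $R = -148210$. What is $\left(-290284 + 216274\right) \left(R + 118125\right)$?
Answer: $2226590850$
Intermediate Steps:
$\left(-290284 + 216274\right) \left(R + 118125\right) = \left(-290284 + 216274\right) \left(-148210 + 118125\right) = \left(-74010\right) \left(-30085\right) = 2226590850$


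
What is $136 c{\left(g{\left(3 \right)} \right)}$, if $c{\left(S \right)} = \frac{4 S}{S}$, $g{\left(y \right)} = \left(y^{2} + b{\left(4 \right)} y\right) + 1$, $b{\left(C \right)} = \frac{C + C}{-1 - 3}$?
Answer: $544$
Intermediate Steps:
$b{\left(C \right)} = - \frac{C}{2}$ ($b{\left(C \right)} = \frac{2 C}{-4} = 2 C \left(- \frac{1}{4}\right) = - \frac{C}{2}$)
$g{\left(y \right)} = 1 + y^{2} - 2 y$ ($g{\left(y \right)} = \left(y^{2} + \left(- \frac{1}{2}\right) 4 y\right) + 1 = \left(y^{2} - 2 y\right) + 1 = 1 + y^{2} - 2 y$)
$c{\left(S \right)} = 4$
$136 c{\left(g{\left(3 \right)} \right)} = 136 \cdot 4 = 544$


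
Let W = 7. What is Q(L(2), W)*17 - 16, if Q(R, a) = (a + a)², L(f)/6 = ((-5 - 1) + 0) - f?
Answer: 3316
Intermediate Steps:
L(f) = -36 - 6*f (L(f) = 6*(((-5 - 1) + 0) - f) = 6*((-6 + 0) - f) = 6*(-6 - f) = -36 - 6*f)
Q(R, a) = 4*a² (Q(R, a) = (2*a)² = 4*a²)
Q(L(2), W)*17 - 16 = (4*7²)*17 - 16 = (4*49)*17 - 16 = 196*17 - 16 = 3332 - 16 = 3316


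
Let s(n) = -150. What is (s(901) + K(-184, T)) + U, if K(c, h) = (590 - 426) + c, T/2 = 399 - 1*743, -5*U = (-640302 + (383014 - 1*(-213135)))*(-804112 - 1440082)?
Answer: -99087898532/5 ≈ -1.9818e+10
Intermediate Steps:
U = -99087897682/5 (U = -(-640302 + (383014 - 1*(-213135)))*(-804112 - 1440082)/5 = -(-640302 + (383014 + 213135))*(-2244194)/5 = -(-640302 + 596149)*(-2244194)/5 = -(-44153)*(-2244194)/5 = -⅕*99087897682 = -99087897682/5 ≈ -1.9818e+10)
T = -688 (T = 2*(399 - 1*743) = 2*(399 - 743) = 2*(-344) = -688)
K(c, h) = 164 + c
(s(901) + K(-184, T)) + U = (-150 + (164 - 184)) - 99087897682/5 = (-150 - 20) - 99087897682/5 = -170 - 99087897682/5 = -99087898532/5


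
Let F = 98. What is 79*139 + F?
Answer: 11079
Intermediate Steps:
79*139 + F = 79*139 + 98 = 10981 + 98 = 11079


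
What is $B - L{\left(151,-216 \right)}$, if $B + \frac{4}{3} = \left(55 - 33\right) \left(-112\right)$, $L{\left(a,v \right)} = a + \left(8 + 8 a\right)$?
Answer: $- \frac{11497}{3} \approx -3832.3$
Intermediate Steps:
$L{\left(a,v \right)} = 8 + 9 a$
$B = - \frac{7396}{3}$ ($B = - \frac{4}{3} + \left(55 - 33\right) \left(-112\right) = - \frac{4}{3} + 22 \left(-112\right) = - \frac{4}{3} - 2464 = - \frac{7396}{3} \approx -2465.3$)
$B - L{\left(151,-216 \right)} = - \frac{7396}{3} - \left(8 + 9 \cdot 151\right) = - \frac{7396}{3} - \left(8 + 1359\right) = - \frac{7396}{3} - 1367 = - \frac{11497}{3}$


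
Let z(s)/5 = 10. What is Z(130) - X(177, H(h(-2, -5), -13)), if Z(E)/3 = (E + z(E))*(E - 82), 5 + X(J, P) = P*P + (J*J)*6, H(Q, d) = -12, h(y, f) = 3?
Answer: -162193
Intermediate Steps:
z(s) = 50 (z(s) = 5*10 = 50)
X(J, P) = -5 + P² + 6*J² (X(J, P) = -5 + (P*P + (J*J)*6) = -5 + (P² + J²*6) = -5 + (P² + 6*J²) = -5 + P² + 6*J²)
Z(E) = 3*(-82 + E)*(50 + E) (Z(E) = 3*((E + 50)*(E - 82)) = 3*((50 + E)*(-82 + E)) = 3*((-82 + E)*(50 + E)) = 3*(-82 + E)*(50 + E))
Z(130) - X(177, H(h(-2, -5), -13)) = (-12300 - 96*130 + 3*130²) - (-5 + (-12)² + 6*177²) = (-12300 - 12480 + 3*16900) - (-5 + 144 + 6*31329) = (-12300 - 12480 + 50700) - (-5 + 144 + 187974) = 25920 - 1*188113 = 25920 - 188113 = -162193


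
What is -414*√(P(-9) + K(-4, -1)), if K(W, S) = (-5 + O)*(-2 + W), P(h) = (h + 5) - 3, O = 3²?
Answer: -414*I*√31 ≈ -2305.1*I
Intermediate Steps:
O = 9
P(h) = 2 + h (P(h) = (5 + h) - 3 = 2 + h)
K(W, S) = -8 + 4*W (K(W, S) = (-5 + 9)*(-2 + W) = 4*(-2 + W) = -8 + 4*W)
-414*√(P(-9) + K(-4, -1)) = -414*√((2 - 9) + (-8 + 4*(-4))) = -414*√(-7 + (-8 - 16)) = -414*√(-7 - 24) = -414*I*√31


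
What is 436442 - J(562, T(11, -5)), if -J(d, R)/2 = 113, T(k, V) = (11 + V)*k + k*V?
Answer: 436668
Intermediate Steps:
T(k, V) = V*k + k*(11 + V) (T(k, V) = k*(11 + V) + V*k = V*k + k*(11 + V))
J(d, R) = -226 (J(d, R) = -2*113 = -226)
436442 - J(562, T(11, -5)) = 436442 - 1*(-226) = 436442 + 226 = 436668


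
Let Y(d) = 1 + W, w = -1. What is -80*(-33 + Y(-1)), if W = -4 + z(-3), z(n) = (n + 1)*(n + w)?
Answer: 2240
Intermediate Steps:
z(n) = (1 + n)*(-1 + n) (z(n) = (n + 1)*(n - 1) = (1 + n)*(-1 + n))
W = 4 (W = -4 + (-1 + (-3)**2) = -4 + (-1 + 9) = -4 + 8 = 4)
Y(d) = 5 (Y(d) = 1 + 4 = 5)
-80*(-33 + Y(-1)) = -80*(-33 + 5) = -80*(-28) = 2240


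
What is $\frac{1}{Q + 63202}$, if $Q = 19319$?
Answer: $\frac{1}{82521} \approx 1.2118 \cdot 10^{-5}$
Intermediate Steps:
$\frac{1}{Q + 63202} = \frac{1}{19319 + 63202} = \frac{1}{82521}$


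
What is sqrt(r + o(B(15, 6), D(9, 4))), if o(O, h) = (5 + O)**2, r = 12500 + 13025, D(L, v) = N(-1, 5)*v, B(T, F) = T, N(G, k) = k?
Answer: 5*sqrt(1037) ≈ 161.01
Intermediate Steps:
D(L, v) = 5*v
r = 25525
sqrt(r + o(B(15, 6), D(9, 4))) = sqrt(25525 + (5 + 15)**2) = sqrt(25525 + 20**2) = sqrt(25525 + 400) = sqrt(25925) = 5*sqrt(1037)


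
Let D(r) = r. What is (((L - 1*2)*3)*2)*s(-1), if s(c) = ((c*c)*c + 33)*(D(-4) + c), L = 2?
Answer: 0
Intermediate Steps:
s(c) = (-4 + c)*(33 + c³) (s(c) = ((c*c)*c + 33)*(-4 + c) = (c²*c + 33)*(-4 + c) = (c³ + 33)*(-4 + c) = (33 + c³)*(-4 + c) = (-4 + c)*(33 + c³))
(((L - 1*2)*3)*2)*s(-1) = (((2 - 1*2)*3)*2)*(-132 + (-1)⁴ - 4*(-1)³ + 33*(-1)) = (((2 - 2)*3)*2)*(-132 + 1 - 4*(-1) - 33) = ((0*3)*2)*(-132 + 1 + 4 - 33) = (0*2)*(-160) = 0*(-160) = 0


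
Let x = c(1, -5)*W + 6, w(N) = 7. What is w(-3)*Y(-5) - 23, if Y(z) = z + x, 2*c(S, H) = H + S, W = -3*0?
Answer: -16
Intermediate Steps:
W = 0
c(S, H) = H/2 + S/2 (c(S, H) = (H + S)/2 = H/2 + S/2)
x = 6 (x = ((½)*(-5) + (½)*1)*0 + 6 = (-5/2 + ½)*0 + 6 = -2*0 + 6 = 0 + 6 = 6)
Y(z) = 6 + z (Y(z) = z + 6 = 6 + z)
w(-3)*Y(-5) - 23 = 7*(6 - 5) - 23 = 7*1 - 23 = 7 - 23 = -16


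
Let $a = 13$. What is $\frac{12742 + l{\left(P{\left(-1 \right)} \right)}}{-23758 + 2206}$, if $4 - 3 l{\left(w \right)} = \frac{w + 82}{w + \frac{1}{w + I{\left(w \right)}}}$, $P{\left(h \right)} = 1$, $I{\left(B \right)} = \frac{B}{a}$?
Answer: $- \frac{128881}{218214} \approx -0.59062$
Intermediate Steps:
$I{\left(B \right)} = \frac{B}{13}$
$l{\left(w \right)} = \frac{4}{3} - \frac{82 + w}{3 \left(w + \frac{13}{14 w}\right)}$ ($l{\left(w \right)} = \frac{4}{3} - \frac{\left(w + 82\right) \frac{1}{w + \frac{1}{w + \frac{w}{13}}}}{3} = \frac{4}{3} - \frac{\left(82 + w\right) \frac{1}{w + \frac{1}{\frac{14}{13} w}}}{3} = \frac{4}{3} - \frac{\left(82 + w\right) \frac{1}{w + \frac{13}{14 w}}}{3} = \frac{4}{3} - \frac{\frac{1}{w + \frac{13}{14 w}} \left(82 + w\right)}{3} = \frac{4}{3} - \frac{82 + w}{3 \left(w + \frac{13}{14 w}\right)}$)
$\frac{12742 + l{\left(P{\left(-1 \right)} \right)}}{-23758 + 2206} = \frac{12742 + \frac{2 \left(26 - 574 + 21 \cdot 1^{2}\right)}{3 \left(13 + 14 \cdot 1^{2}\right)}}{-23758 + 2206} = \frac{12742 + \frac{2 \left(26 - 574 + 21 \cdot 1\right)}{3 \left(13 + 14 \cdot 1\right)}}{-21552} = \left(12742 + \frac{2 \left(26 - 574 + 21\right)}{3 \left(13 + 14\right)}\right) \left(- \frac{1}{21552}\right) = \left(12742 + \frac{2}{3} \cdot \frac{1}{27} \left(-527\right)\right) \left(- \frac{1}{21552}\right) = \left(12742 - \frac{1054}{81}\right) \left(- \frac{1}{21552}\right) = \frac{1031048}{81} \left(- \frac{1}{21552}\right) = - \frac{128881}{218214}$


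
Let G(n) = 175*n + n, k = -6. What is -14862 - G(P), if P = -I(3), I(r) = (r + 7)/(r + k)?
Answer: -46346/3 ≈ -15449.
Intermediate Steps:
I(r) = (7 + r)/(-6 + r) (I(r) = (r + 7)/(r - 6) = (7 + r)/(-6 + r))
P = 10/3 (P = -(7 + 3)/(-6 + 3) = -10/(-3) = -(-1)*10/3 = -1*(-10/3) = 10/3 ≈ 3.3333)
G(n) = 176*n
-14862 - G(P) = -14862 - 176*10/3 = -14862 - 1*1760/3 = -14862 - 1760/3 = -46346/3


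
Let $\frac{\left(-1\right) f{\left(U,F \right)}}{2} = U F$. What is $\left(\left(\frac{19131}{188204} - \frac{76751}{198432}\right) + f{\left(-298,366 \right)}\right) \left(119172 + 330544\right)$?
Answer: $\frac{228973748044751794871}{2334106008} \approx 9.8099 \cdot 10^{10}$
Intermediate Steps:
$f{\left(U,F \right)} = - 2 F U$ ($f{\left(U,F \right)} = - 2 U F = - 2 F U$)
$\left(\left(\frac{19131}{188204} - \frac{76751}{198432}\right) + f{\left(-298,366 \right)}\right) \left(119172 + 330544\right) = \left(\left(\frac{19131}{188204} - \frac{76751}{198432}\right) - 732 \left(-298\right)\right) \left(119172 + 330544\right) = \left(\left(19131 \cdot \frac{1}{188204} - \frac{76751}{198432}\right) + 218136\right) 449716 = \left(\left(\frac{19131}{188204} - \frac{76751}{198432}\right) + 218136\right) 449716 = \left(- \frac{2662160653}{9336424032} + 218136\right) 449716 = \frac{2036607530483699}{9336424032} \cdot 449716 = \frac{228973748044751794871}{2334106008}$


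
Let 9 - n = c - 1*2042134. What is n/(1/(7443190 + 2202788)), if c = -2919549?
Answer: 47860371874776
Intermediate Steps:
n = 4961692 (n = 9 - (-2919549 - 1*2042134) = 9 - (-2919549 - 2042134) = 9 - 1*(-4961683) = 9 + 4961683 = 4961692)
n/(1/(7443190 + 2202788)) = 4961692/(1/(7443190 + 2202788)) = 4961692/(1/9645978) = 4961692*9645978 = 47860371874776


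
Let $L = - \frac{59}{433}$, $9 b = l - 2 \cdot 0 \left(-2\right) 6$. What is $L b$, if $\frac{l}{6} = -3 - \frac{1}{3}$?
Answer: $\frac{1180}{3897} \approx 0.3028$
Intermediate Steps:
$l = -20$ ($l = 6 \left(-3 - \frac{1}{3}\right) = 6 \left(- \frac{10}{3}\right) = -20$)
$b = - \frac{20}{9}$ ($b = \frac{-20 - 2 \cdot 0 \left(-2\right) 6}{9} = \frac{-20 - 2 \cdot 0 \cdot 6}{9} = \frac{-20 - 0}{9} = \frac{-20 + 0}{9} = \frac{1}{9} \left(-20\right) = - \frac{20}{9} \approx -2.2222$)
$L = - \frac{59}{433}$ ($L = \left(-59\right) \frac{1}{433} = - \frac{59}{433} \approx -0.13626$)
$L b = \left(- \frac{59}{433}\right) \left(- \frac{20}{9}\right) = \frac{1180}{3897}$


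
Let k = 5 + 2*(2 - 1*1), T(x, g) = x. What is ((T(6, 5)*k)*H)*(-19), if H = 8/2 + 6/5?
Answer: -20748/5 ≈ -4149.6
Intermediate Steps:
H = 26/5 (H = 8*(1/2) + 6*(1/5) = 4 + 6/5 = 26/5 ≈ 5.2000)
k = 7 (k = 5 + 2*(2 - 1) = 5 + 2*1 = 5 + 2 = 7)
((T(6, 5)*k)*H)*(-19) = ((6*7)*(26/5))*(-19) = (42*(26/5))*(-19) = (1092/5)*(-19) = -20748/5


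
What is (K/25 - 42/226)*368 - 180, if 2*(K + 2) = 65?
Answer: 566612/2825 ≈ 200.57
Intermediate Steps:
K = 61/2 (K = -2 + (½)*65 = -2 + 65/2 = 61/2 ≈ 30.500)
(K/25 - 42/226)*368 - 180 = ((61/2)/25 - 42/226)*368 - 180 = ((61/2)*(1/25) - 42*1/226)*368 - 180 = (61/50 - 21/113)*368 - 180 = (5843/5650)*368 - 180 = 1075112/2825 - 180 = 566612/2825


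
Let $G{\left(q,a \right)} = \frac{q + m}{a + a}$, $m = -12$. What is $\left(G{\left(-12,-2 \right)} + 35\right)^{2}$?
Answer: $1681$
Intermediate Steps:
$G{\left(q,a \right)} = \frac{-12 + q}{2 a}$ ($G{\left(q,a \right)} = \frac{q - 12}{a + a} = \frac{-12 + q}{2 a}$)
$\left(G{\left(-12,-2 \right)} + 35\right)^{2} = \left(\frac{-12 - 12}{2 \left(-2\right)} + 35\right)^{2} = \left(\frac{1}{2} \left(- \frac{1}{2}\right) \left(-24\right) + 35\right)^{2} = \left(6 + 35\right)^{2} = 41^{2} = 1681$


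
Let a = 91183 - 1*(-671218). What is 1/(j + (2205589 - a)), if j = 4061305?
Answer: 1/5504493 ≈ 1.8167e-7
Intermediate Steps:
a = 762401 (a = 91183 + 671218 = 762401)
1/(j + (2205589 - a)) = 1/(4061305 + (2205589 - 1*762401)) = 1/(4061305 + (2205589 - 762401)) = 1/(4061305 + 1443188) = 1/5504493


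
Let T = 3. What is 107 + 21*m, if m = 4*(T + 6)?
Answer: 863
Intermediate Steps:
m = 36 (m = 4*(3 + 6) = 4*9 = 36)
107 + 21*m = 107 + 21*36 = 107 + 756 = 863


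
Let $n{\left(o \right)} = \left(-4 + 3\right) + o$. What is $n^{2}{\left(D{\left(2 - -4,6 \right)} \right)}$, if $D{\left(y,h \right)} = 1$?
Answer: $0$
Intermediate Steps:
$n{\left(o \right)} = -1 + o$
$n^{2}{\left(D{\left(2 - -4,6 \right)} \right)} = \left(-1 + 1\right)^{2} = 0^{2} = 0$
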